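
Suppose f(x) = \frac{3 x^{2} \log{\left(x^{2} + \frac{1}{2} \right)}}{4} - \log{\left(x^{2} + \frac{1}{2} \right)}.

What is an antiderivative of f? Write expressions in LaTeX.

An antiderivative is F(x) = \frac{x^{3} \log{\left(x^{2} + \frac{1}{2} \right)}}{4} - \frac{x^{3}}{6} - x \log{\left(x^{2} + \frac{1}{2} \right)} + \frac{9 x}{4} - \frac{9 \sqrt{2} \operatorname{atan}{\left(\sqrt{2} x \right)}}{8}.

The integrand splits into summands that can be handled one at a time.
Check: d/dx[\frac{x^{3} \log{\left(x^{2} + \frac{1}{2} \right)}}{4} - \frac{x^{3}}{6} - x \log{\left(x^{2} + \frac{1}{2} \right)} + \frac{9 x}{4} - \frac{9 \sqrt{2} \operatorname{atan}{\left(\sqrt{2} x \right)}}{8}] = \frac{3 x^{2} \log{\left(x^{2} + \frac{1}{2} \right)}}{4} - \log{\left(x^{2} + \frac{1}{2} \right)} = f(x).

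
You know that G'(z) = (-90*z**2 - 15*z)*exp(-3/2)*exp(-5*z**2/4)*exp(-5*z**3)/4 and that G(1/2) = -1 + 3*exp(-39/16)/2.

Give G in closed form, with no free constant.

The substitution u = -5*z**3 - 5*z**2/4 - 3/2 works: G'(z) is exactly (dG/du)*(du/dz) for that inner function.
A general antiderivative is 3*exp(-5*z**3 - 5*z**2/4 - 3/2)/2 + C.
The condition gives C = -1 + 3*exp(-39/16)/2 - (3*exp(-39/16)/2) = -1.
So G(z) = (-2 + 3*exp(-3/2)*exp(-5*z**2/4)*exp(-5*z**3))/2.
Check: d/dz[(-2 + 3*exp(-3/2)*exp(-5*z**2/4)*exp(-5*z**3))/2] = (-90*z**2 - 15*z)*exp(-3/2)*exp(-5*z**2/4)*exp(-5*z**3)/4 = G'(z).

G(z) = (-2 + 3*exp(-3/2)*exp(-5*z**2/4)*exp(-5*z**3))/2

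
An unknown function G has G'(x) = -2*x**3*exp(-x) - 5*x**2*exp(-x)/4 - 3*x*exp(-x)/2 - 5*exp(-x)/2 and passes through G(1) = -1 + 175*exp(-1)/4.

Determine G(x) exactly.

G'(x) has the shape u'v + uv' for u = 2*x**3 + 29*x**2/4 + 16*x + 37/2 and v = exp(-x) — it is the derivative of the product u*v.
A general antiderivative is (8*x**3 + 29*x**2 + 64*x + 74)*exp(-x)/4 + C.
The condition gives C = -1 + 175*exp(-1)/4 - (175*exp(-1)/4) = -1.
So G(x) = (8*x**3 + 29*x**2 + 64*x + 74)*exp(-x)/4 - 1.
Check: d/dx[(8*x**3 + 29*x**2 + 64*x + 74)*exp(-x)/4 - 1] = (-8*x**3 - 5*x**2 - 6*x - 10)*exp(-x)/4, which equals G'(x).

G(x) = (8*x**3 + 29*x**2 + 64*x + 74)*exp(-x)/4 - 1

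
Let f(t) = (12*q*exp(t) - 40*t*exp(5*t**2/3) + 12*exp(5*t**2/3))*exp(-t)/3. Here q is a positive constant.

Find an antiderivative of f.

Differentiate the proposed F(t) back; it has to land on f(t) exactly.
Check: d/dt[4*q*t - 4*exp(-t)*exp(5*t**2/3)] = (12*q*exp(t) - 40*t*exp(5*t**2/3) + 12*exp(5*t**2/3))*exp(-t)/3 = f(t).

An antiderivative is F(t) = 4*q*t - 4*exp(-t)*exp(5*t**2/3).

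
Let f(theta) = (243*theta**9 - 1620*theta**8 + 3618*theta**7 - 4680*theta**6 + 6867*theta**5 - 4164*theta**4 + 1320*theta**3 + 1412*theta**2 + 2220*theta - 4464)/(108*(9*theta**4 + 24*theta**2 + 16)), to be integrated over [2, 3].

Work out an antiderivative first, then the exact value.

Antiderivative: F(theta) = (-5832*theta - (3*theta**2 + 4)*(-3*theta**2 + 8*theta + 3)**3 - 4860)/(648*(3*theta**2 + 4)); value = 81169/80352

Recover f(theta) by differentiating a candidate F(theta); any mismatch rules it out.
F(theta) = (-5832*theta - (3*theta**2 + 4)*(-3*theta**2 + 8*theta + 3)**3 - 4860)/(648*(3*theta**2 + 4)) is an antiderivative of f.
Check: d/dtheta[(-5832*theta - (3*theta**2 + 4)*(-3*theta**2 + 8*theta + 3)**3 - 4860)/(648*(3*theta**2 + 4))] = (243*theta**9 - 1620*theta**8 + 3618*theta**7 - 4680*theta**6 + 6867*theta**5 - 4164*theta**4 + 1320*theta**3 + 1412*theta**2 + 2220*theta - 4464)/(972*theta**4 + 2592*theta**2 + 1728), which equals f(theta).
F(3) = -69/62; F(2) = -5503/2592.
Integral = F(3) - F(2) = 81169/80352.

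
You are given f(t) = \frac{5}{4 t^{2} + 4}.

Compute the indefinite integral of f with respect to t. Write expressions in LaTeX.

F(t) = \frac{5 \operatorname{atan}{\left(t \right)}}{4} + C

A first test for any F(t): its t-derivative must equal f(t) identically.
Check: d/dt[\frac{5 \operatorname{atan}{\left(t \right)}}{4}] = \frac{5}{4 t^{2} + 4} = f(t).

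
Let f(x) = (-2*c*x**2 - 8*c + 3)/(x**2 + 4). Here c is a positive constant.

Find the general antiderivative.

Recover f(x) by differentiating a candidate F(x); any mismatch rules it out.
Check: d/dx[(-4*c*x + 3*atan(x/2))/2] = (-2*c*x**2 - 8*c + 3)/(x**2 + 4) = f(x).

F(x) = (-4*c*x + 3*atan(x/2))/2 + C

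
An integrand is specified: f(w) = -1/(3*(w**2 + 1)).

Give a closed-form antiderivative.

Since d/dw undoes antidifferentiation here, F'(w) = f(w) is required of F(w).
Check: d/dw[-atan(w)/3] = -1/(3*w**2 + 3), which equals f(w).

An antiderivative is F(w) = -atan(w)/3.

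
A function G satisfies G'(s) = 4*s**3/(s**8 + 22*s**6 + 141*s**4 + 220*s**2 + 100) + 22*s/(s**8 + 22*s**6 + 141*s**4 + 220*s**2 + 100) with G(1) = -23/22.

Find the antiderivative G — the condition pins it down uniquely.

G(s) = (-s**4 - 11*s**2 - 11)/(s**4 + 11*s**2 + 10)

G'(s) has the shape u'v + uv' for u = -1/(2*(s**2 + 1)) and v = 1/(s**2/2 + 5) — it is the derivative of the product u*v.
A general antiderivative is -1/(2*(s**2/2 + 5)*(s**2 + 1)) + C.
The condition gives C = -23/22 - (-1/22) = -1.
So G(s) = (-s**4 - 11*s**2 - 11)/(s**4 + 11*s**2 + 10).
Check: d/ds[(-s**4 - 11*s**2 - 11)/(s**4 + 11*s**2 + 10)] = (4*s**3 + 22*s)/(s**8 + 22*s**6 + 141*s**4 + 220*s**2 + 100), which equals G'(s).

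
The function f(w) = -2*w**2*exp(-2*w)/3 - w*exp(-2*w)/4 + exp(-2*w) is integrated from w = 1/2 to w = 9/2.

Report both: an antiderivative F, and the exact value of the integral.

Antiderivative: F(w) = (16*w**2 + 22*w - 13)*exp(-2*w)/48; value = -exp(-1)/24 + 205*exp(-9)/24

Recognize the product-rule pattern: f = u'v + uv' with u = w**2/3 + 11*w/24 - 13/48, v = exp(-2*w), so integration by parts undoes it.
F(w) = (16*w**2 + 22*w - 13)*exp(-2*w)/48 is an antiderivative of f.
Check: d/dw[(16*w**2 + 22*w - 13)*exp(-2*w)/48] = (-8*w**2 - 3*w + 12)*exp(-2*w)/12, which equals f(w).
F(9/2) = 205*exp(-9)/24; F(1/2) = exp(-1)/24.
Integral = F(9/2) - F(1/2) = -exp(-1)/24 + 205*exp(-9)/24.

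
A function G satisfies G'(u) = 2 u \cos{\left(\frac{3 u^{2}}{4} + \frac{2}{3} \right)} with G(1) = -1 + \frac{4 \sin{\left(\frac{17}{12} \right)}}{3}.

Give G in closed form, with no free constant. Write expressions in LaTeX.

G'(u) matches the chain-rule pattern g'(h)*h' with inner function h(u) = \frac{3 u^{2}}{4} + \frac{2}{3}; substituting w = h(u) collapses the integral.
A general antiderivative is \frac{4 \sin{\left(\frac{3 u^{2}}{4} + \frac{2}{3} \right)}}{3} + C.
The condition gives C = -1 + \frac{4 \sin{\left(\frac{17}{12} \right)}}{3} - (\frac{4 \sin{\left(\frac{17}{12} \right)}}{3}) = -1.
So G(u) = \frac{4 \sin{\left(\frac{3 u^{2}}{4} + \frac{2}{3} \right)}}{3} - 1.
Check: d/du[\frac{4 \sin{\left(\frac{3 u^{2}}{4} + \frac{2}{3} \right)}}{3} - 1] = 2 u \cos{\left(\frac{3 u^{2}}{4} + \frac{2}{3} \right)} = G'(u).

G(u) = \frac{4 \sin{\left(\frac{3 u^{2}}{4} + \frac{2}{3} \right)}}{3} - 1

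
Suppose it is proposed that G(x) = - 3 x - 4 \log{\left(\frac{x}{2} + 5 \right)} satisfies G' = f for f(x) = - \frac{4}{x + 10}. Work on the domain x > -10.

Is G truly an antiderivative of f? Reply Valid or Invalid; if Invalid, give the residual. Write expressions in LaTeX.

Invalid: d/dx[G] - f = -3, which is not 0.

d/dx[G] = \frac{- 3 x - 34}{x + 10}
d/dx[G] - f(x) = -3 != 0.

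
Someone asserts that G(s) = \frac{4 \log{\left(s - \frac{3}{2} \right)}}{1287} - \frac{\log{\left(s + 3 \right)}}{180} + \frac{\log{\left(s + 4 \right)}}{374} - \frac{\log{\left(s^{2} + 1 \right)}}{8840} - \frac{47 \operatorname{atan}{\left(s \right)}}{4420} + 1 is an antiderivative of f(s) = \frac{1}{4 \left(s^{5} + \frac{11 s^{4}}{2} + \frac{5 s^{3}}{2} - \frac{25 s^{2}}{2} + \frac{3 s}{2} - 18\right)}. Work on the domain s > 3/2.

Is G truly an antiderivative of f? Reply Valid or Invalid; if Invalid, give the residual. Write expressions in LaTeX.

Valid. The derivative of G reproduces f.

d/ds[G] = \frac{1}{4 s^{5} + 22 s^{4} + 10 s^{3} - 50 s^{2} + 6 s - 72}
This equals f(s) exactly, so the claim holds.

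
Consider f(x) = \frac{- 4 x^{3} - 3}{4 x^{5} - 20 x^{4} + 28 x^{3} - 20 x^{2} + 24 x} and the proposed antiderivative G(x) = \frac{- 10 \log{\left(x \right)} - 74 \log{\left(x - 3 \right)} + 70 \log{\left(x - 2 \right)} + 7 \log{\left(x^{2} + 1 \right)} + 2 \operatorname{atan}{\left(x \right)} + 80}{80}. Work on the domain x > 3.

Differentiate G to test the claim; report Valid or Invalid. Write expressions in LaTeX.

d/dx[G] = \frac{- 4 x^{3} - 3}{4 x^{5} - 20 x^{4} + 28 x^{3} - 20 x^{2} + 24 x}
This equals f(x) exactly, so the claim holds.

Valid - the claim checks out under differentiation.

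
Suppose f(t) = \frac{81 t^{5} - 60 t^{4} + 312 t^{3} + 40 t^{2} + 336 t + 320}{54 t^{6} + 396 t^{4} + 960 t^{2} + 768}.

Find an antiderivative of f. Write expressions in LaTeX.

An antiderivative is F(t) = \frac{\frac{5 t}{3} + \frac{5}{3}}{\frac{3 t^{2}}{2} + 4} + \frac{3 \log{\left(\frac{3 t^{2}}{2} + 3 \right)}}{4}.

Whatever form F(t) takes, F'(t) = f(t) is non-negotiable.
Check: d/dt[\frac{\frac{5 t}{3} + \frac{5}{3}}{\frac{3 t^{2}}{2} + 4} + \frac{3 \log{\left(\frac{3 t^{2}}{2} + 3 \right)}}{4}] = \frac{81 t^{5} - 60 t^{4} + 312 t^{3} + 40 t^{2} + 336 t + 320}{54 t^{6} + 396 t^{4} + 960 t^{2} + 768} = f(t).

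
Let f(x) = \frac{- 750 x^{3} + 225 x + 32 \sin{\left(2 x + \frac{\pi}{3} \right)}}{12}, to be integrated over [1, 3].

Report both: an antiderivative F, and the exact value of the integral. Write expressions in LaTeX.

Check any antiderivative F(x) by computing F'(x) and comparing it with f(x).
F(x) = - \frac{1500 x^{4} - 900 x^{2} + 128 \cos{\left(2 x + \frac{\pi}{3} \right)} + 135}{96} is an antiderivative of f.
Check: d/dx[- \frac{1500 x^{4} - 900 x^{2} + 128 \cos{\left(2 x + \frac{\pi}{3} \right)} + 135}{96}] = - \frac{125 x^{3}}{2} + \frac{75 x}{4} + \frac{8 \sin{\left(2 x + \frac{\pi}{3} \right)}}{3}, which equals f(x).
F(3) = - \frac{37845}{32} - \frac{4 \cos{\left(\frac{\pi}{3} + 6 \right)}}{3}; F(1) = - \frac{245}{32} - \frac{4 \cos{\left(\frac{\pi}{3} + 2 \right)}}{3}.
Integral = F(3) - F(1) = -1175 + \frac{4 \cos{\left(\frac{\pi}{3} + 2 \right)}}{3} - \frac{4 \cos{\left(\frac{\pi}{3} + 6 \right)}}{3}.

Antiderivative: F(x) = - \frac{1500 x^{4} - 900 x^{2} + 128 \cos{\left(2 x + \frac{\pi}{3} \right)} + 135}{96}; value = -1175 + \frac{4 \cos{\left(\frac{\pi}{3} + 2 \right)}}{3} - \frac{4 \cos{\left(\frac{\pi}{3} + 6 \right)}}{3}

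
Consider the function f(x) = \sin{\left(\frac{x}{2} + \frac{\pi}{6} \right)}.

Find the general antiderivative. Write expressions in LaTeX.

Recover f(x) by differentiating a candidate F(x); any mismatch rules it out.
Check: d/dx[- 2 \cos{\left(\frac{x}{2} + \frac{\pi}{6} \right)}] = \sin{\left(\frac{x}{2} + \frac{\pi}{6} \right)} = f(x).

F(x) = - 2 \cos{\left(\frac{x}{2} + \frac{\pi}{6} \right)} + C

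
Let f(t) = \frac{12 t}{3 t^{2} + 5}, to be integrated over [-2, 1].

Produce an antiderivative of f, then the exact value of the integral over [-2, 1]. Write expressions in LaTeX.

f matches the chain-rule pattern g'(h)*h' with inner function h(t) = \frac{3 t^{2}}{2} + \frac{5}{2}; substituting u = h(t) collapses the integral.
F(t) = 2 \log{\left(\frac{3 t^{2}}{2} + \frac{5}{2} \right)} is an antiderivative of f.
Check: d/dt[2 \log{\left(\frac{3 t^{2}}{2} + \frac{5}{2} \right)}] = \frac{12 t}{3 t^{2} + 5} = f(t).
F(1) = 2 \log{\left(4 \right)}; F(-2) = 2 \log{\left(\frac{17}{2} \right)}.
Integral = F(1) - F(-2) = - 2 \log{\left(\frac{17}{2} \right)} + 2 \log{\left(4 \right)}.

Antiderivative: F(t) = 2 \log{\left(\frac{3 t^{2}}{2} + \frac{5}{2} \right)}; value = - 2 \log{\left(\frac{17}{2} \right)} + 2 \log{\left(4 \right)}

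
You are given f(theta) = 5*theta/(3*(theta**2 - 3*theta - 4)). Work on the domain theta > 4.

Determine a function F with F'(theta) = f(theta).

Factor the denominator (3*(theta - 4)*(theta + 1)) and decompose: f = 1/(3*(theta + 1)) + 4/(3*(theta - 4)); each piece integrates to a log, atan, or power term.
Check: d/dtheta[(4*log(theta - 4) + log(theta + 1))/3] = 5*theta/(3*theta**2 - 9*theta - 12), which equals f(theta).

An antiderivative is F(theta) = (4*log(theta - 4) + log(theta + 1))/3.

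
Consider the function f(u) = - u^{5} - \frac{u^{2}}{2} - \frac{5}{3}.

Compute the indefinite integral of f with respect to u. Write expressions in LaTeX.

The integrand splits into summands that can be handled one at a time.
Check: d/du[\frac{u \left(- u^{5} - u^{2} - 10\right)}{6}] = - u^{5} - \frac{u^{2}}{2} - \frac{5}{3} = f(u).

F(u) = \frac{u \left(- u^{5} - u^{2} - 10\right)}{6} + C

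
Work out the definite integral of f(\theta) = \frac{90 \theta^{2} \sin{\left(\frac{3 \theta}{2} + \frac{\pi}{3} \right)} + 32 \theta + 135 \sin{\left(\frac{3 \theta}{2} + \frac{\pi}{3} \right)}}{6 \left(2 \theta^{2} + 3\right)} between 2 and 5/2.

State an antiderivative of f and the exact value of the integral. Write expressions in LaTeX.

Antiderivative: F(\theta) = \frac{4 \log{\left(2 \theta^{2} + 3 \right)}}{3} - 5 \cos{\left(\frac{3 \theta}{2} + \frac{\pi}{3} \right)}; value = - \frac{4 \log{\left(11 \right)}}{3} + 5 \cos{\left(\frac{\pi}{3} + 3 \right)} - 5 \cos{\left(\frac{\pi}{3} + \frac{15}{4} \right)} + \frac{4 \log{\left(\frac{31}{2} \right)}}{3}

Any candidate F(\theta) must reproduce f(\theta) exactly when differentiated.
F(\theta) = \frac{4 \log{\left(2 \theta^{2} + 3 \right)}}{3} - 5 \cos{\left(\frac{3 \theta}{2} + \frac{\pi}{3} \right)} is an antiderivative of f.
Check: d/d\theta[\frac{4 \log{\left(2 \theta^{2} + 3 \right)}}{3} - 5 \cos{\left(\frac{3 \theta}{2} + \frac{\pi}{3} \right)}] = \frac{90 \theta^{2} \sin{\left(\frac{3 \theta}{2} + \frac{\pi}{3} \right)} + 32 \theta + 135 \sin{\left(\frac{3 \theta}{2} + \frac{\pi}{3} \right)}}{12 \theta^{2} + 18}, which equals f(\theta).
F(5/2) = - 5 \cos{\left(\frac{\pi}{3} + \frac{15}{4} \right)} + \frac{4 \log{\left(\frac{31}{2} \right)}}{3}; F(2) = - 5 \cos{\left(\frac{\pi}{3} + 3 \right)} + \frac{4 \log{\left(11 \right)}}{3}.
Integral = F(5/2) - F(2) = - \frac{4 \log{\left(11 \right)}}{3} + 5 \cos{\left(\frac{\pi}{3} + 3 \right)} - 5 \cos{\left(\frac{\pi}{3} + \frac{15}{4} \right)} + \frac{4 \log{\left(\frac{31}{2} \right)}}{3}.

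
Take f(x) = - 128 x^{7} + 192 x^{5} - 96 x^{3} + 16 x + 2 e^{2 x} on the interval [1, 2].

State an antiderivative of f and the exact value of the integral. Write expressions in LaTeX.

Antiderivative: F(x) = - 16 x^{8} + 32 x^{6} - 24 x^{4} + 8 x^{2} + e^{2 x}; value = -2400 - e^{2} + e^{4}

Integrate term by term and add the pieces.
F(x) = - 16 x^{8} + 32 x^{6} - 24 x^{4} + 8 x^{2} + e^{2 x} is an antiderivative of f.
Check: d/dx[- 16 x^{8} + 32 x^{6} - 24 x^{4} + 8 x^{2} + e^{2 x}] = - 128 x^{7} + 192 x^{5} - 96 x^{3} + 16 x + 2 e^{2 x} = f(x).
F(2) = -2400 + e^{4}; F(1) = e^{2}.
Integral = F(2) - F(1) = -2400 - e^{2} + e^{4}.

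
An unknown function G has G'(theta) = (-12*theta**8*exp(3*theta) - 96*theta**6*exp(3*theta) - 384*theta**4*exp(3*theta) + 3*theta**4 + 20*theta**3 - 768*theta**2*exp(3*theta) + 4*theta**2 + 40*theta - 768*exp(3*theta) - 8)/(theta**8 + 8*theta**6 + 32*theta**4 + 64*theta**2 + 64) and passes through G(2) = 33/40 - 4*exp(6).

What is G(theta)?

The proposed G(theta) is checked by its d/dtheta: the result must match the given G'(theta).
A general antiderivative is (-theta/2 - 5/2)/(theta**4/2 + 2*theta**2 + 4) - 4*exp(3*theta) + C.
The condition gives C = 33/40 - 4*exp(6) - (-4*exp(6) - 7/40) = 1.
So G(theta) = (theta**4 + 4*theta**2 - theta - 4*(theta**4 + 4*theta**2 + 8)*exp(3*theta) + 3)/(theta**4 + 4*theta**2 + 8).
Check: d/dtheta[(theta**4 + 4*theta**2 - theta - 4*(theta**4 + 4*theta**2 + 8)*exp(3*theta) + 3)/(theta**4 + 4*theta**2 + 8)] = (-12*theta**8*exp(3*theta) - 96*theta**6*exp(3*theta) - 384*theta**4*exp(3*theta) + 3*theta**4 + 20*theta**3 - 768*theta**2*exp(3*theta) + 4*theta**2 + 40*theta - 768*exp(3*theta) - 8)/(theta**8 + 8*theta**6 + 32*theta**4 + 64*theta**2 + 64) = G'(theta).

G(theta) = (theta**4 + 4*theta**2 - theta - 4*(theta**4 + 4*theta**2 + 8)*exp(3*theta) + 3)/(theta**4 + 4*theta**2 + 8)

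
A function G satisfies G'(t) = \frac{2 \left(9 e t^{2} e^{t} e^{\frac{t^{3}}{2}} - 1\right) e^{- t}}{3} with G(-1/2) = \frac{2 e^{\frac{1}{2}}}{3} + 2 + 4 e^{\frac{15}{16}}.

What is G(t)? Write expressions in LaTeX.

For G(t) to be correct, d/dt[G] must agree with the stated G'(t) identically.
A general antiderivative is 4 e^{\frac{t^{3}}{2} + 1} + \frac{2 e^{- t}}{3} + C.
The condition gives C = \frac{2 e^{\frac{1}{2}}}{3} + 2 + 4 e^{\frac{15}{16}} - (\frac{2 e^{\frac{1}{2}}}{3} + 4 e^{\frac{15}{16}}) = 2.
So G(t) = \frac{2 \left(6 e e^{t} e^{\frac{t^{3}}{2}} + 3 e^{t} + 1\right) e^{- t}}{3}.
Check: d/dt[\frac{2 \left(6 e e^{t} e^{\frac{t^{3}}{2}} + 3 e^{t} + 1\right) e^{- t}}{3}] = \frac{\left(18 e t^{2} e^{t} e^{\frac{t^{3}}{2}} - 2\right) e^{- t}}{3}, which equals G'(t).

G(t) = \frac{2 \left(6 e e^{t} e^{\frac{t^{3}}{2}} + 3 e^{t} + 1\right) e^{- t}}{3}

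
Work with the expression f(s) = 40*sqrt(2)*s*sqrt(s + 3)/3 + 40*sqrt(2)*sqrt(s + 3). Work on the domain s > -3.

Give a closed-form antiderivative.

An antiderivative is F(s) = 16*sqrt(2)*(s + 3)**(5/2)/3.

The integrand splits into summands that can be handled one at a time.
Check: d/ds[16*sqrt(2)*(s + 3)**(5/2)/3] = 40*sqrt(2)*s*sqrt(s + 3)/3 + 40*sqrt(2)*sqrt(s + 3) = f(s).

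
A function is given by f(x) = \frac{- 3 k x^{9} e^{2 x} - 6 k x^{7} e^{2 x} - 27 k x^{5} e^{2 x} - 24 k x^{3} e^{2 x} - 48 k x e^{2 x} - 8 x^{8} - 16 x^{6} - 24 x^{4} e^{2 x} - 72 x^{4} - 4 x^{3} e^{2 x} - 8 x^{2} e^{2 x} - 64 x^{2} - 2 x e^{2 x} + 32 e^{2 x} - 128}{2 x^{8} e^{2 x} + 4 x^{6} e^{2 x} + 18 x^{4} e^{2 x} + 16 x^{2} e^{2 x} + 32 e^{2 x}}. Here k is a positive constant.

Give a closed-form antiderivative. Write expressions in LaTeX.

An antiderivative F(x) passes only if d/dx[F] lands on f(x) exactly.
Check: d/dx[- \frac{3 k x^{2}}{4} + \frac{2 x}{\frac{x^{4}}{2} + \frac{x^{2}}{2} + 2} + 2 e^{- 2 x} + \frac{1}{2 x^{4} + 2 x^{2} + 8}] = \frac{- 3 k x^{9} e^{2 x} - 6 k x^{7} e^{2 x} - 27 k x^{5} e^{2 x} - 24 k x^{3} e^{2 x} - 48 k x e^{2 x} - 8 x^{8} - 16 x^{6} - 24 x^{4} e^{2 x} - 72 x^{4} - 4 x^{3} e^{2 x} - 8 x^{2} e^{2 x} - 64 x^{2} - 2 x e^{2 x} + 32 e^{2 x} - 128}{2 x^{8} e^{2 x} + 4 x^{6} e^{2 x} + 18 x^{4} e^{2 x} + 16 x^{2} e^{2 x} + 32 e^{2 x}} = f(x).

An antiderivative is F(x) = - \frac{3 k x^{2}}{4} + \frac{2 x}{\frac{x^{4}}{2} + \frac{x^{2}}{2} + 2} + 2 e^{- 2 x} + \frac{1}{2 x^{4} + 2 x^{2} + 8}.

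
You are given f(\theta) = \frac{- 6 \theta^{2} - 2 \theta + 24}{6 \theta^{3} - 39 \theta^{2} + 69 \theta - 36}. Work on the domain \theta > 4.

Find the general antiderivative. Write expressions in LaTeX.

Factor the denominator (3 \left(\theta - 4\right) \left(\theta - 1\right) \left(2 \theta - 3\right)) and decompose: f = - \frac{2}{2 \theta - 3} + \frac{16}{9 \left(\theta - 1\right)} - \frac{16}{9 \left(\theta - 4\right)}; each piece integrates to a log, atan, or power term.
Check: d/d\theta[\frac{- 16 \log{\left(\theta - 4 \right)} - 9 \log{\left(\theta - \frac{3}{2} \right)} + 16 \log{\left(\theta - 1 \right)}}{9}] = \frac{- 6 \theta^{2} - 2 \theta + 24}{6 \theta^{3} - 39 \theta^{2} + 69 \theta - 36} = f(\theta).

F(\theta) = \frac{- 16 \log{\left(\theta - 4 \right)} - 9 \log{\left(\theta - \frac{3}{2} \right)} + 16 \log{\left(\theta - 1 \right)}}{9} + C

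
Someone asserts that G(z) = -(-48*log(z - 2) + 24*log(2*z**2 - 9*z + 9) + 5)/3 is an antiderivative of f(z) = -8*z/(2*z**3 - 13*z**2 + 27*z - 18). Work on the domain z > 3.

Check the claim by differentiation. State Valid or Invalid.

d/dz[G] = -8*z/(2*z**3 - 13*z**2 + 27*z - 18)
This equals f(z) exactly, so the claim holds.

Valid. The derivative of G reproduces f.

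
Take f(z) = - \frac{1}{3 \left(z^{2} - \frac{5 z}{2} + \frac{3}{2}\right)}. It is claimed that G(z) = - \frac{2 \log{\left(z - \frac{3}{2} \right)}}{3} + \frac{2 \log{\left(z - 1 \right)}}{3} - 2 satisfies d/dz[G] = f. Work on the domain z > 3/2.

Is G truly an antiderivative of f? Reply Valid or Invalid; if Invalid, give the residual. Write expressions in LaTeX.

d/dz[G] = - \frac{2}{6 z^{2} - 15 z + 9}
This equals f(z) exactly, so the claim holds.

Valid. The derivative of G reproduces f.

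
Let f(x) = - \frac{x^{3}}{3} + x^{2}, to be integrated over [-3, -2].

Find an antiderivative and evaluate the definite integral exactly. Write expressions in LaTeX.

Antiderivative: F(x) = - \frac{x^{4}}{12} + \frac{x^{3}}{3}; value = \frac{47}{4}

The integrand splits into summands that can be handled one at a time.
F(x) = - \frac{x^{4}}{12} + \frac{x^{3}}{3} is an antiderivative of f.
Check: d/dx[- \frac{x^{4}}{12} + \frac{x^{3}}{3}] = - \frac{x^{3}}{3} + x^{2} = f(x).
F(-2) = -4; F(-3) = - \frac{63}{4}.
Integral = F(-2) - F(-3) = \frac{47}{4}.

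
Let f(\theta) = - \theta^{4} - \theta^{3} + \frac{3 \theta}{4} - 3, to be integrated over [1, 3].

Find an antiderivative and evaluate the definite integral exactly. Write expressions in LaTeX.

Antiderivative: F(\theta) = - \frac{\theta \left(8 \theta^{4} + 10 \theta^{3} - 15 \theta + 120\right)}{40}; value = - \frac{357}{5}

The integrand splits into summands that can be handled one at a time.
F(\theta) = - \frac{\theta \left(8 \theta^{4} + 10 \theta^{3} - 15 \theta + 120\right)}{40} is an antiderivative of f.
Check: d/d\theta[- \frac{\theta \left(8 \theta^{4} + 10 \theta^{3} - 15 \theta + 120\right)}{40}] = - \theta^{4} - \theta^{3} + \frac{3 \theta}{4} - 3 = f(\theta).
F(3) = - \frac{2979}{40}; F(1) = - \frac{123}{40}.
Integral = F(3) - F(1) = - \frac{357}{5}.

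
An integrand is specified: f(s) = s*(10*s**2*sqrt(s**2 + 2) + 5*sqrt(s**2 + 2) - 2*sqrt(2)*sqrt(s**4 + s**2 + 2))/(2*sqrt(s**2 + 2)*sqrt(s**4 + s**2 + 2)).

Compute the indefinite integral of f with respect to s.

F(s) = (-2*sqrt(2)*sqrt(s**2 + 2) + 5*sqrt(s**4 + s**2 + 2))/2 + C

Whatever form F(s) takes, F'(s) = f(s) is non-negotiable.
Check: d/ds[(-2*sqrt(2)*sqrt(s**2 + 2) + 5*sqrt(s**4 + s**2 + 2))/2] = (10*s**3*sqrt(s**2 + 2) + 5*s*sqrt(s**2 + 2) - 2*sqrt(2)*s*sqrt(s**4 + s**2 + 2))/(2*sqrt(s**2 + 2)*sqrt(s**4 + s**2 + 2)), which equals f(s).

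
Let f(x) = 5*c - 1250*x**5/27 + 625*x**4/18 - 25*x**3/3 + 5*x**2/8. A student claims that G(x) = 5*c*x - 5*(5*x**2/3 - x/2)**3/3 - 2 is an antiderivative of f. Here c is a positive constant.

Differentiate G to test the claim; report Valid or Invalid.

d/dx[G] = 5*c - 1250*x**5/27 + 625*x**4/18 - 25*x**3/3 + 5*x**2/8
This equals f(x) exactly, so the claim holds.

Valid - differentiating G returns exactly f.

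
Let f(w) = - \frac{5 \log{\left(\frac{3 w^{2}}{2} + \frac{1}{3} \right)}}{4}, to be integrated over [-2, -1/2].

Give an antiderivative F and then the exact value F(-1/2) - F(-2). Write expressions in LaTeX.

A first test for any F(w): its w-derivative must equal f(w) identically.
F(w) = - \frac{5 w \log{\left(9 w^{2} + 2 \right)}}{4} + \frac{5 w \log{\left(6 \right)}}{4} + \frac{5 w}{2} - \frac{5 \sqrt{2} \operatorname{atan}{\left(\frac{3 \sqrt{2} w}{2} \right)}}{6} is an antiderivative of f.
Check: d/dw[- \frac{5 w \log{\left(9 w^{2} + 2 \right)}}{4} + \frac{5 w \log{\left(6 \right)}}{4} + \frac{5 w}{2} - \frac{5 \sqrt{2} \operatorname{atan}{\left(\frac{3 \sqrt{2} w}{2} \right)}}{6}] = - \frac{5 \log{\left(9 w^{2} + 2 \right)}}{4} + \frac{5 \log{\left(6 \right)}}{4}, which equals f(w).
F(-1/2) = - \frac{5}{4} - \frac{5 \log{\left(6 \right)}}{8} + \frac{5 \log{\left(\frac{17}{4} \right)}}{8} + \frac{5 \sqrt{2} \operatorname{atan}{\left(\frac{3 \sqrt{2}}{4} \right)}}{6}; F(-2) = -5 - \frac{5 \log{\left(6 \right)}}{2} + \frac{5 \sqrt{2} \operatorname{atan}{\left(3 \sqrt{2} \right)}}{6} + \frac{5 \log{\left(38 \right)}}{2}.
Integral = F(-1/2) - F(-2) = - \frac{5 \log{\left(\frac{19}{3} \right)}}{2} - \frac{5 \sqrt{2} \operatorname{atan}{\left(3 \sqrt{2} \right)}}{6} + \frac{5 \log{\left(\frac{17}{24} \right)}}{8} + \frac{5 \sqrt{2} \operatorname{atan}{\left(\frac{3 \sqrt{2}}{4} \right)}}{6} + \frac{15}{4}.

Antiderivative: F(w) = - \frac{5 w \log{\left(9 w^{2} + 2 \right)}}{4} + \frac{5 w \log{\left(6 \right)}}{4} + \frac{5 w}{2} - \frac{5 \sqrt{2} \operatorname{atan}{\left(\frac{3 \sqrt{2} w}{2} \right)}}{6}; value = - \frac{5 \log{\left(\frac{19}{3} \right)}}{2} - \frac{5 \sqrt{2} \operatorname{atan}{\left(3 \sqrt{2} \right)}}{6} + \frac{5 \log{\left(\frac{17}{24} \right)}}{8} + \frac{5 \sqrt{2} \operatorname{atan}{\left(\frac{3 \sqrt{2}}{4} \right)}}{6} + \frac{15}{4}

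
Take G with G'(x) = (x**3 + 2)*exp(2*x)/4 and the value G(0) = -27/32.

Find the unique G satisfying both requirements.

Recognize the product-rule pattern: G'(x) = u'v + uv' with u = x**3/8 - 3*x**2/16 + 3*x/16 + 5/32, v = exp(2*x), so integration by parts undoes it.
A general antiderivative is (4*x**3 - 6*x**2 + 6*x + 5)*exp(2*x)/32 + C.
The condition gives C = -27/32 - (5/32) = -1.
So G(x) = (4*x**3*exp(2*x) - 6*x**2*exp(2*x) + 6*x*exp(2*x) + 5*exp(2*x) - 32)/32.
Check: d/dx[(4*x**3*exp(2*x) - 6*x**2*exp(2*x) + 6*x*exp(2*x) + 5*exp(2*x) - 32)/32] = x**3*exp(2*x)/4 + exp(2*x)/2, which equals G'(x).

G(x) = (4*x**3*exp(2*x) - 6*x**2*exp(2*x) + 6*x*exp(2*x) + 5*exp(2*x) - 32)/32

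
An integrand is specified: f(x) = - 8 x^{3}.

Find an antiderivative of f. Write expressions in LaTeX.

An antiderivative F(x) passes only if d/dx[F] lands on f(x) exactly.
Check: d/dx[- 2 x^{4}] = - 8 x^{3} = f(x).

An antiderivative is F(x) = - 2 x^{4}.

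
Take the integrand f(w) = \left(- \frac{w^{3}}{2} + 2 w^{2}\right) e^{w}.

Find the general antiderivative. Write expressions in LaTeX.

f has the shape u'v + uv' for u = - \frac{w^{3}}{2} + \frac{7 w^{2}}{2} - 7 w + 7 and v = e^{w} — it is the derivative of the product u*v.
Check: d/dw[- \frac{\left(w^{3} - 7 w^{2} + 14 w - 14\right) e^{w}}{2}] = - \frac{w^{3} e^{w}}{2} + 2 w^{2} e^{w}, which equals f(w).

F(w) = - \frac{\left(w^{3} - 7 w^{2} + 14 w - 14\right) e^{w}}{2} + C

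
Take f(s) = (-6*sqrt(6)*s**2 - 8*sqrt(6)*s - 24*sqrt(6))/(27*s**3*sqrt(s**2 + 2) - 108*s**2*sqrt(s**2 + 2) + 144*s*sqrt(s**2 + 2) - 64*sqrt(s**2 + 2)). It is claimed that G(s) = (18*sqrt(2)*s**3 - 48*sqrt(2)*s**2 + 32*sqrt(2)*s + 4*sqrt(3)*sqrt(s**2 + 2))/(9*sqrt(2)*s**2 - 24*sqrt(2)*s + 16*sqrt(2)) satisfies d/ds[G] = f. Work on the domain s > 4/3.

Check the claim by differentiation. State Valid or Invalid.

d/ds[G] = (54*s**3*sqrt(s**2 + 2) - 216*s**2*sqrt(s**2 + 2) - 6*sqrt(6)*s**2 + 288*s*sqrt(s**2 + 2) - 8*sqrt(6)*s - 128*sqrt(s**2 + 2) - 24*sqrt(6))/(27*s**3*sqrt(s**2 + 2) - 108*s**2*sqrt(s**2 + 2) + 144*s*sqrt(s**2 + 2) - 64*sqrt(s**2 + 2))
d/ds[G] - f(s) = 2 != 0.

Invalid: d/ds[G] - f = 2, which is not 0.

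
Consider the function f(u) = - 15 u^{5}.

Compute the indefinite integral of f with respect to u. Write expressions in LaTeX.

F(u) = - \frac{5 u^{6}}{2} + C

A first test for any F(u): its u-derivative must equal f(u) identically.
Check: d/du[- \frac{5 u^{6}}{2}] = - 15 u^{5} = f(u).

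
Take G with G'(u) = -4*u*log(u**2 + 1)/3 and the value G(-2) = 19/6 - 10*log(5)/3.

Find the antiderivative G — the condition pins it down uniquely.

A candidate passes only if d/du[G] lands on the given G'(u) exactly.
A general antiderivative is -2*u**2*log(u**2 + 1)/3 + 2*u**2/3 - 2*log(u**2 + 1)/3 + C.
The condition gives C = 19/6 - 10*log(5)/3 - (8/3 - 10*log(5)/3) = 1/2.
So G(u) = -2*u**2*log(u**2 + 1)/3 + 2*u**2/3 - 2*log(u**2 + 1)/3 + 1/2.
Check: d/du[-2*u**2*log(u**2 + 1)/3 + 2*u**2/3 - 2*log(u**2 + 1)/3 + 1/2] = -4*u*log(u**2 + 1)/3 = G'(u).

G(u) = -2*u**2*log(u**2 + 1)/3 + 2*u**2/3 - 2*log(u**2 + 1)/3 + 1/2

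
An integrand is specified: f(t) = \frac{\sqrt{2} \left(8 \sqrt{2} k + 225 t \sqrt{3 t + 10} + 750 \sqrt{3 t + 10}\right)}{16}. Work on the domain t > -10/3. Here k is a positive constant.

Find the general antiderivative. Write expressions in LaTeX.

Differentiate the proposed F(t) back; it has to land on f(t) exactly.
Check: d/dt[k t + 5 \left(\frac{3 t}{2} + 5\right)^{\frac{5}{2}}] = \frac{\sqrt{2} \left(8 \sqrt{2} k + 225 t \sqrt{3 t + 10} + 750 \sqrt{3 t + 10}\right)}{16} = f(t).

F(t) = k t + 5 \left(\frac{3 t}{2} + 5\right)^{\frac{5}{2}} + C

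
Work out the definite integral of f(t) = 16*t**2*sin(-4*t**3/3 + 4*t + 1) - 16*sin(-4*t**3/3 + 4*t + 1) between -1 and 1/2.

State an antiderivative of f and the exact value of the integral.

The substitution u = -4*t**3/3 + 4*t + 1 works: f is exactly (dF/du)*(du/dt) for that inner function.
F(t) = 4*cos(-4*t**3/3 + 4*t + 1) is an antiderivative of f.
Check: d/dt[4*cos(-4*t**3/3 + 4*t + 1)] = 16*t**2*sin(-4*t**3/3 + 4*t + 1) - 16*sin(-4*t**3/3 + 4*t + 1) = f(t).
F(1/2) = 4*cos(17/6); F(-1) = 4*cos(5/3).
Integral = F(1/2) - F(-1) = 4*cos(17/6) - 4*cos(5/3).

Antiderivative: F(t) = 4*cos(-4*t**3/3 + 4*t + 1); value = 4*cos(17/6) - 4*cos(5/3)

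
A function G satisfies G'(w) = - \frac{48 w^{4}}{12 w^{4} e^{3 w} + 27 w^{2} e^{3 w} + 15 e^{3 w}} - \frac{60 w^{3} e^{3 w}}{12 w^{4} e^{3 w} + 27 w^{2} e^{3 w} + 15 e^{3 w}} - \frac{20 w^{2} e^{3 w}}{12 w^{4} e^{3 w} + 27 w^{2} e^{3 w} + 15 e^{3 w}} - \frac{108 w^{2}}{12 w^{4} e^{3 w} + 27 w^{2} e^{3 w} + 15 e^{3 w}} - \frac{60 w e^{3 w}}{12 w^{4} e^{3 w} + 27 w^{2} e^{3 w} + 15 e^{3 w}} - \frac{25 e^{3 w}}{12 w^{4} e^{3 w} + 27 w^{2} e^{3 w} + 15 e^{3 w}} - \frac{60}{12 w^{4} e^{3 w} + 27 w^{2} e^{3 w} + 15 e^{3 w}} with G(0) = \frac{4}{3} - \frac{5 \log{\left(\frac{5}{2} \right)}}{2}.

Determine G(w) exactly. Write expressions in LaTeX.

The integrand splits into summands that can be handled one at a time.
A general antiderivative is - \frac{5 \log{\left(2 w^{2} + \frac{5}{2} \right)}}{2} - \frac{5 \operatorname{atan}{\left(w \right)}}{3} + \frac{4 e^{- 3 w}}{3} + C.
The condition gives C = \frac{4}{3} - \frac{5 \log{\left(\frac{5}{2} \right)}}{2} - (\frac{4}{3} - \frac{5 \log{\left(\frac{5}{2} \right)}}{2}) = 0.
So G(w) = \frac{\left(- 15 e^{3 w} \log{\left(2 w^{2} + \frac{5}{2} \right)} - 10 e^{3 w} \operatorname{atan}{\left(w \right)} + 8\right) e^{- 3 w}}{6}.
Check: d/dw[\frac{\left(- 15 e^{3 w} \log{\left(2 w^{2} + \frac{5}{2} \right)} - 10 e^{3 w} \operatorname{atan}{\left(w \right)} + 8\right) e^{- 3 w}}{6}] = \frac{- 48 w^{4} - 60 w^{3} e^{3 w} - 20 w^{2} e^{3 w} - 108 w^{2} - 60 w e^{3 w} - 25 e^{3 w} - 60}{12 w^{4} e^{3 w} + 27 w^{2} e^{3 w} + 15 e^{3 w}}, which equals G'(w).

G(w) = \frac{\left(- 15 e^{3 w} \log{\left(2 w^{2} + \frac{5}{2} \right)} - 10 e^{3 w} \operatorname{atan}{\left(w \right)} + 8\right) e^{- 3 w}}{6}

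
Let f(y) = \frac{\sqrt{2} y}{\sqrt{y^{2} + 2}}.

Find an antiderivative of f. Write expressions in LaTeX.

An antiderivative is F(y) = \sqrt{2 y^{2} + 4}.

The substitution u = 2 y^{2} + 4 works: f is exactly (dF/du)*(du/dy) for that inner function.
Check: d/dy[\sqrt{2 y^{2} + 4}] = \frac{\sqrt{2} y}{\sqrt{y^{2} + 2}} = f(y).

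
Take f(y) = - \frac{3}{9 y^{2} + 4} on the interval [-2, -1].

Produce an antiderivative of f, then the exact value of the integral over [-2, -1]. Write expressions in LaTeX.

A first test for any F(y): its y-derivative must equal f(y) identically.
F(y) = - \frac{\operatorname{atan}{\left(\frac{3 y}{2} \right)}}{2} is an antiderivative of f.
Check: d/dy[- \frac{\operatorname{atan}{\left(\frac{3 y}{2} \right)}}{2}] = - \frac{3}{9 y^{2} + 4} = f(y).
F(-1) = \frac{\operatorname{atan}{\left(\frac{3}{2} \right)}}{2}; F(-2) = \frac{\operatorname{atan}{\left(3 \right)}}{2}.
Integral = F(-1) - F(-2) = - \frac{\operatorname{atan}{\left(3 \right)}}{2} + \frac{\operatorname{atan}{\left(\frac{3}{2} \right)}}{2}.

Antiderivative: F(y) = - \frac{\operatorname{atan}{\left(\frac{3 y}{2} \right)}}{2}; value = - \frac{\operatorname{atan}{\left(3 \right)}}{2} + \frac{\operatorname{atan}{\left(\frac{3}{2} \right)}}{2}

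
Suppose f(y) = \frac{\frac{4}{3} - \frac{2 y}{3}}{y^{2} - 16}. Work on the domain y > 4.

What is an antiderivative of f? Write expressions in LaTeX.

An antiderivative is F(y) = - \frac{\log{\left(y - 4 \right)}}{6} - \frac{\log{\left(y + 4 \right)}}{2}.

The denominator factors as 3 \left(y - 4\right) \left(y + 4\right); partial fractions split f into directly integrable pieces: - \frac{1}{2 \left(y + 4\right)} - \frac{1}{6 \left(y - 4\right)}.
Check: d/dy[- \frac{\log{\left(y - 4 \right)}}{6} - \frac{\log{\left(y + 4 \right)}}{2}] = \frac{4 - 2 y}{3 y^{2} - 48}, which equals f(y).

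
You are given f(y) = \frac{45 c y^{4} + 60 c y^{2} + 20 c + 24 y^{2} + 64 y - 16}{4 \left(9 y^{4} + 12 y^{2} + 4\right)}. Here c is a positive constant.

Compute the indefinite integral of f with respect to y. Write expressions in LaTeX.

F(y) = \frac{45 c y^{3} + 30 c y - 24 y - 32}{12 \left(3 y^{2} + 2\right)} + C

Any candidate F(y) must reproduce f(y) exactly when differentiated.
Check: d/dy[\frac{45 c y^{3} + 30 c y - 24 y - 32}{12 \left(3 y^{2} + 2\right)}] = \frac{45 c y^{4} + 60 c y^{2} + 20 c + 24 y^{2} + 64 y - 16}{36 y^{4} + 48 y^{2} + 16}, which equals f(y).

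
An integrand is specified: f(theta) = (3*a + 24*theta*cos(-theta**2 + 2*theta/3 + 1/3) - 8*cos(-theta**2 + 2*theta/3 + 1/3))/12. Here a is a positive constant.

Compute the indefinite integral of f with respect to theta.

A first test for any F(theta): its theta-derivative must equal f(theta) identically.
Check: d/dtheta[a*theta/4 - sin(-theta**2 + 2*theta/3 + 1/3)] = a/4 + 2*theta*cos(-theta**2 + 2*theta/3 + 1/3) - 2*cos(-theta**2 + 2*theta/3 + 1/3)/3, which equals f(theta).

F(theta) = a*theta/4 - sin(-theta**2 + 2*theta/3 + 1/3) + C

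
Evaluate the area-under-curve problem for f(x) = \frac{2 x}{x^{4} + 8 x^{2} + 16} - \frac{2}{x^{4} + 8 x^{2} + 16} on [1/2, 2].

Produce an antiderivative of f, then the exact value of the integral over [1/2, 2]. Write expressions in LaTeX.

Antiderivative: F(x) = \frac{- 2 x - \left(x^{2} + 4\right) \operatorname{atan}{\left(\frac{x}{2} \right)} - 8}{8 \left(x^{2} + 4\right)}; value = - \frac{\pi}{32} + \frac{\operatorname{atan}{\left(\frac{1}{4} \right)}}{8} + \frac{21}{272}

Integrate term by term and add the pieces.
F(x) = \frac{- 2 x - \left(x^{2} + 4\right) \operatorname{atan}{\left(\frac{x}{2} \right)} - 8}{8 \left(x^{2} + 4\right)} is an antiderivative of f.
Check: d/dx[\frac{- 2 x - \left(x^{2} + 4\right) \operatorname{atan}{\left(\frac{x}{2} \right)} - 8}{8 \left(x^{2} + 4\right)}] = \frac{2 x - 2}{x^{4} + 8 x^{2} + 16}, which equals f(x).
F(2) = - \frac{3}{16} - \frac{\pi}{32}; F(1/2) = - \frac{9}{34} - \frac{\operatorname{atan}{\left(\frac{1}{4} \right)}}{8}.
Integral = F(2) - F(1/2) = - \frac{\pi}{32} + \frac{\operatorname{atan}{\left(\frac{1}{4} \right)}}{8} + \frac{21}{272}.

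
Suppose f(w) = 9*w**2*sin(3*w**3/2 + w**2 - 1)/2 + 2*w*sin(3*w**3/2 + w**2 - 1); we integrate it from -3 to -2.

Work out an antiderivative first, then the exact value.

f matches the chain-rule pattern g'(h)*h' with inner function h(w) = 3*w**3/2 + w**2 - 1; substituting u = h(w) collapses the integral.
F(w) = -cos(3*w**3/2 + w**2 - 1) is an antiderivative of f.
Check: d/dw[-cos(3*w**3/2 + w**2 - 1)] = 9*w**2*sin(3*w**3/2 + w**2 - 1)/2 + 2*w*sin(3*w**3/2 + w**2 - 1) = f(w).
F(-2) = -cos(9); F(-3) = -cos(65/2).
Integral = F(-2) - F(-3) = cos(65/2) - cos(9).

Antiderivative: F(w) = -cos(3*w**3/2 + w**2 - 1); value = cos(65/2) - cos(9)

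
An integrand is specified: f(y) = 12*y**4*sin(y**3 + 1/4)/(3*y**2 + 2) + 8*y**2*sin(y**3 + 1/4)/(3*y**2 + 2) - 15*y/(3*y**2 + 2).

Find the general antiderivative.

F(y) = -5*log(3*y**2/2 + 1)/2 - 4*cos(y**3 + 1/4)/3 + C

Integrate term by term and add the pieces.
Check: d/dy[-5*log(3*y**2/2 + 1)/2 - 4*cos(y**3 + 1/4)/3] = (12*y**4*sin(y**3 + 1/4) + 8*y**2*sin(y**3 + 1/4) - 15*y)/(3*y**2 + 2), which equals f(y).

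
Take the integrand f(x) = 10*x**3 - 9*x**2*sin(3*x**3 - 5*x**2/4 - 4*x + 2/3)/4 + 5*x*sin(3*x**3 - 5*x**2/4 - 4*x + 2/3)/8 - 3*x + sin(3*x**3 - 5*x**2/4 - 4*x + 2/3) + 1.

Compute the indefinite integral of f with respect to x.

F(x) = 5*x**4/2 - 3*x**2/2 + x + cos(3*x**3 - 5*x**2/4 - 4*x + 2/3)/4 + C

The integrand splits into summands that can be handled one at a time.
Check: d/dx[5*x**4/2 - 3*x**2/2 + x + cos(3*x**3 - 5*x**2/4 - 4*x + 2/3)/4] = 10*x**3 - 9*x**2*sin(3*x**3 - 5*x**2/4 - 4*x + 2/3)/4 + 5*x*sin(3*x**3 - 5*x**2/4 - 4*x + 2/3)/8 - 3*x + sin(3*x**3 - 5*x**2/4 - 4*x + 2/3) + 1 = f(x).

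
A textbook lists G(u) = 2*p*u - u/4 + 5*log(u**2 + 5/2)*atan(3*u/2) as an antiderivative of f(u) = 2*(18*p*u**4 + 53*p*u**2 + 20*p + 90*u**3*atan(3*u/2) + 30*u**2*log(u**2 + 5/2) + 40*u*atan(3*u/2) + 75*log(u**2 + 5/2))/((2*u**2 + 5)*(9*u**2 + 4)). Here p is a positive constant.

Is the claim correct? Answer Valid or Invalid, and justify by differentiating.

d/du[G] = (144*p*u**4 + 424*p*u**2 + 160*p - 18*u**4 + 720*u**3*atan(3*u/2) + 240*u**2*log(u**2 + 5/2) - 53*u**2 + 320*u*atan(3*u/2) + 600*log(u**2 + 5/2) - 20)/(72*u**4 + 212*u**2 + 80)
d/du[G] - f(u) = -1/4 != 0.

Invalid: d/du[G] - f = -1/4, which is not 0.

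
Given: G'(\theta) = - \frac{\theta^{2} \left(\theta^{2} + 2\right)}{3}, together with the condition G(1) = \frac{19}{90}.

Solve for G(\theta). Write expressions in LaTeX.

A candidate passes only if d/d\theta[G] lands on the given G'(\theta) exactly.
A general antiderivative is - \frac{\theta^{5}}{15} - \frac{2 \theta^{3}}{9} + C.
The condition gives C = \frac{19}{90} - (- \frac{13}{45}) = \frac{1}{2}.
So G(\theta) = - \frac{\theta^{5}}{15} - \frac{2 \theta^{3}}{9} + \frac{1}{2}.
Check: d/d\theta[- \frac{\theta^{5}}{15} - \frac{2 \theta^{3}}{9} + \frac{1}{2}] = - \frac{\theta^{4}}{3} - \frac{2 \theta^{2}}{3}, which equals G'(\theta).

G(\theta) = - \frac{\theta^{5}}{15} - \frac{2 \theta^{3}}{9} + \frac{1}{2}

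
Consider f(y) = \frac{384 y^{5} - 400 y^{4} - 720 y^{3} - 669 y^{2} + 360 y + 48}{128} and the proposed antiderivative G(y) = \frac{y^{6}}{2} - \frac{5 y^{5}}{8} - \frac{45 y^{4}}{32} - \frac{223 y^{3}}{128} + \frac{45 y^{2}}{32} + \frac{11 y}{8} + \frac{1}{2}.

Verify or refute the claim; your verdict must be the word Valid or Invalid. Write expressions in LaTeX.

Invalid: d/dy[G] - f = 1, which is not 0.

d/dy[G] = 3 y^{5} - \frac{25 y^{4}}{8} - \frac{45 y^{3}}{8} - \frac{669 y^{2}}{128} + \frac{45 y}{16} + \frac{11}{8}
d/dy[G] - f(y) = 1 != 0.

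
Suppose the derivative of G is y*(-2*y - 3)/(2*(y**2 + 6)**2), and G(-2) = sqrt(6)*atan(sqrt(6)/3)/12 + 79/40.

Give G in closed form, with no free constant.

Since d/dy undoes antidifferentiation here, G(y) must give back the stated G'(y).
A general antiderivative is -(-2*y - 3)/(4*y**2 + 24) - sqrt(6)*atan(sqrt(6)*y/6)/12 + C.
The condition gives C = sqrt(6)*atan(sqrt(6)/3)/12 + 79/40 - (-1/40 + sqrt(6)*atan(sqrt(6)/3)/12) = 2.
So G(y) = -(sqrt(6)*y**2*atan(sqrt(6)*y/6) - 24*y**2 - 6*y + 6*sqrt(6)*atan(sqrt(6)*y/6) - 153)/(12*(y**2 + 6)).
Check: d/dy[-(sqrt(6)*y**2*atan(sqrt(6)*y/6) - 24*y**2 - 6*y + 6*sqrt(6)*atan(sqrt(6)*y/6) - 153)/(12*(y**2 + 6))] = (-2*y**2 - 3*y)/(2*y**4 + 24*y**2 + 72), which equals G'(y).

G(y) = -(sqrt(6)*y**2*atan(sqrt(6)*y/6) - 24*y**2 - 6*y + 6*sqrt(6)*atan(sqrt(6)*y/6) - 153)/(12*(y**2 + 6))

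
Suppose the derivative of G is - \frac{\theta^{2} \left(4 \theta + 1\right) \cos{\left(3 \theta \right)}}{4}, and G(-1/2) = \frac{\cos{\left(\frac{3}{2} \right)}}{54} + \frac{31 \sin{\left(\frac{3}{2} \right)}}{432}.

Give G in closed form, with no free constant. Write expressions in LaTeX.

G(\theta) = - \frac{\theta^{3} \sin{\left(3 \theta \right)}}{3} - \frac{\theta^{2} \sin{\left(3 \theta \right)}}{12} - \frac{\theta^{2} \cos{\left(3 \theta \right)}}{3} + \frac{2 \theta \sin{\left(3 \theta \right)}}{9} - \frac{\theta \cos{\left(3 \theta \right)}}{18} + \frac{\sin{\left(3 \theta \right)}}{54} + \frac{2 \cos{\left(3 \theta \right)}}{27}

For G(\theta) to be correct, d/d\theta[G] must agree with the stated G'(\theta) identically.
A general antiderivative is - \frac{\theta^{3} \sin{\left(3 \theta \right)}}{3} - \frac{\theta^{2} \sin{\left(3 \theta \right)}}{12} - \frac{\theta^{2} \cos{\left(3 \theta \right)}}{3} + \frac{2 \theta \sin{\left(3 \theta \right)}}{9} - \frac{\theta \cos{\left(3 \theta \right)}}{18} + \frac{\sin{\left(3 \theta \right)}}{54} + \frac{2 \cos{\left(3 \theta \right)}}{27} + C.
The condition gives C = \frac{\cos{\left(\frac{3}{2} \right)}}{54} + \frac{31 \sin{\left(\frac{3}{2} \right)}}{432} - (\frac{\cos{\left(\frac{3}{2} \right)}}{54} + \frac{31 \sin{\left(\frac{3}{2} \right)}}{432}) = 0.
So G(\theta) = - \frac{\theta^{3} \sin{\left(3 \theta \right)}}{3} - \frac{\theta^{2} \sin{\left(3 \theta \right)}}{12} - \frac{\theta^{2} \cos{\left(3 \theta \right)}}{3} + \frac{2 \theta \sin{\left(3 \theta \right)}}{9} - \frac{\theta \cos{\left(3 \theta \right)}}{18} + \frac{\sin{\left(3 \theta \right)}}{54} + \frac{2 \cos{\left(3 \theta \right)}}{27}.
Check: d/d\theta[- \frac{\theta^{3} \sin{\left(3 \theta \right)}}{3} - \frac{\theta^{2} \sin{\left(3 \theta \right)}}{12} - \frac{\theta^{2} \cos{\left(3 \theta \right)}}{3} + \frac{2 \theta \sin{\left(3 \theta \right)}}{9} - \frac{\theta \cos{\left(3 \theta \right)}}{18} + \frac{\sin{\left(3 \theta \right)}}{54} + \frac{2 \cos{\left(3 \theta \right)}}{27}] = - \theta^{3} \cos{\left(3 \theta \right)} - \frac{\theta^{2} \cos{\left(3 \theta \right)}}{4}, which equals G'(\theta).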